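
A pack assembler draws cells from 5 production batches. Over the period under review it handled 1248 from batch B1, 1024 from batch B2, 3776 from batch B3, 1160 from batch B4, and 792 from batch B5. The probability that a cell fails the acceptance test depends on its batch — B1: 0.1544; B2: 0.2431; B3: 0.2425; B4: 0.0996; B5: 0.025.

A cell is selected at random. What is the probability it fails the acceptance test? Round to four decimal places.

Total: 1248 + 1024 + 3776 + 1160 + 792 = 8000.
P(B1) = 1248/8000 = 0.156. P(B2) = 1024/8000 = 0.128. P(B3) = 3776/8000 = 0.472. P(B4) = 1160/8000 = 0.145. P(B5) = 792/8000 = 0.099.
P(F) = P(F|B1)·P(B1) + P(F|B2)·P(B2) + P(F|B3)·P(B3) + P(F|B4)·P(B4) + P(F|B5)·P(B5)
      = 0.1544·0.156 + 0.2431·0.128 + 0.2425·0.472 + 0.0996·0.145 + 0.025·0.099
      = 0.0240864 + 0.0311168 + 0.11446 + 0.014442 + 0.002475 = 0.1865802

0.1866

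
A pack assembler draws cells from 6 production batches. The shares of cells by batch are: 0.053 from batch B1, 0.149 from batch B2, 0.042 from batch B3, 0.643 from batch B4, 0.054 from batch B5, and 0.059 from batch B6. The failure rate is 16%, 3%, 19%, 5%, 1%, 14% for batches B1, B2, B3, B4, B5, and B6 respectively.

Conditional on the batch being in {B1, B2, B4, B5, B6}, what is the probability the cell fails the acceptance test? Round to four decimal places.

Let S = {B1, B2, B4, B5, B6}.
P(S) = 0.053 + 0.149 + 0.643 + 0.054 + 0.059 = 0.958.
P(F ∩ S) = 0.16·0.053 + 0.03·0.149 + 0.05·0.643 + 0.01·0.054 + 0.14·0.059 = 0.00848 + 0.00447 + 0.03215 + 0.00054 + 0.00826 = 0.0539.
P(F | S) = 0.0539 / 0.958 = 0.056263…

P(F|S) ≈ 0.0563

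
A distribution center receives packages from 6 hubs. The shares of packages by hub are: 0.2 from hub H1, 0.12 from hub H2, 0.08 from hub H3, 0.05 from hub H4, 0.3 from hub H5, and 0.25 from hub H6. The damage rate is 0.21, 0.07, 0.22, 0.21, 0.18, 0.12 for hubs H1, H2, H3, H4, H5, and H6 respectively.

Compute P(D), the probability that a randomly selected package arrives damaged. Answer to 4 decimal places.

P(D) = P(D|H1)·P(H1) + P(D|H2)·P(H2) + P(D|H3)·P(H3) + P(D|H4)·P(H4) + P(D|H5)·P(H5) + P(D|H6)·P(H6)
      = 0.21·0.2 + 0.07·0.12 + 0.22·0.08 + 0.21·0.05 + 0.18·0.3 + 0.12·0.25
      = 0.042 + 0.0084 + 0.0176 + 0.0105 + 0.054 + 0.03 = 0.1625

0.1625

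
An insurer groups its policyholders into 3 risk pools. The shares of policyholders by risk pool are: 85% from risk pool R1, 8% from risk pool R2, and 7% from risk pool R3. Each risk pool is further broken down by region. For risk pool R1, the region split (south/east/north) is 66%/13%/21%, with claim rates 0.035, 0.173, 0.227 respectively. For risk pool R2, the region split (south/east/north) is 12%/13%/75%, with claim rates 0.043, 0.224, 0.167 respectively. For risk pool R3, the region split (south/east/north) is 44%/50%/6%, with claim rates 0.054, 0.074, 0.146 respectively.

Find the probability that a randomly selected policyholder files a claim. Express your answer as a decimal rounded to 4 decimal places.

P(C|R1) = 0.66·0.035 + 0.13·0.173 + 0.21·0.227 = 0.0231 + 0.02249 + 0.04767 = 0.09326
P(C|R2) = 0.12·0.043 + 0.13·0.224 + 0.75·0.167 = 0.00516 + 0.02912 + 0.12525 = 0.15953
P(C|R3) = 0.44·0.054 + 0.5·0.074 + 0.06·0.146 = 0.02376 + 0.037 + 0.00876 = 0.06952
By total probability over the outer partition,
P(C) = 0.85·0.09326 + 0.08·0.15953 + 0.07·0.06952
      = 0.079271 + 0.0127624 + 0.0048664 = 0.0968998

0.0969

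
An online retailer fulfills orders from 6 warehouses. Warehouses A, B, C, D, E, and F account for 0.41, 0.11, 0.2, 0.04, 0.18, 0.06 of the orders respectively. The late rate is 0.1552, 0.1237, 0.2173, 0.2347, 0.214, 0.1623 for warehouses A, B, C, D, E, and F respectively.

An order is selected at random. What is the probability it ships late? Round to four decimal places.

Summing over the partition,
P(L) = P(L|A)·P(A) + P(L|B)·P(B) + P(L|C)·P(C) + P(L|D)·P(D) + P(L|E)·P(E) + P(L|F)·P(F)
      = 0.1552·0.41 + 0.1237·0.11 + 0.2173·0.2 + 0.2347·0.04 + 0.214·0.18 + 0.1623·0.06
      = 0.063632 + 0.013607 + 0.04346 + 0.009388 + 0.03852 + 0.009738 = 0.178345

0.1783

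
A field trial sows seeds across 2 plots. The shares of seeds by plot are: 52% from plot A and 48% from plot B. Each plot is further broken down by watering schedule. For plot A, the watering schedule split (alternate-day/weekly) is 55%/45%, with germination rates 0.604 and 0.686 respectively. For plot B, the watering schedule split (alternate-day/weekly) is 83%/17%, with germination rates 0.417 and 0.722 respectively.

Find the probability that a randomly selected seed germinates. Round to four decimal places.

P(G|A) = 0.55·0.604 + 0.45·0.686 = 0.3322 + 0.3087 = 0.6409
P(G|B) = 0.83·0.417 + 0.17·0.722 = 0.34611 + 0.12274 = 0.46885
By total probability over the outer partition,
P(G) = 0.52·0.6409 + 0.48·0.46885
      = 0.333268 + 0.225048 = 0.558316

0.5583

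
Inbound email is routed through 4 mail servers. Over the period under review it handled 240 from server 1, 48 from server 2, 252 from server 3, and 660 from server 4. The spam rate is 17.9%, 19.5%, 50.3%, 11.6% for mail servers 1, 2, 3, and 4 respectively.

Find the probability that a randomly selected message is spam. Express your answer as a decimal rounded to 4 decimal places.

Total: 240 + 48 + 252 + 660 = 1200.
P(1) = 240/1200 = 0.2. P(2) = 48/1200 = 0.04. P(3) = 252/1200 = 0.21. P(4) = 660/1200 = 0.55.
P(S) = P(S|1)·P(1) + P(S|2)·P(2) + P(S|3)·P(3) + P(S|4)·P(4)
      = 0.179·0.2 + 0.195·0.04 + 0.503·0.21 + 0.116·0.55
      = 0.0358 + 0.0078 + 0.10563 + 0.0638 = 0.21303

0.2130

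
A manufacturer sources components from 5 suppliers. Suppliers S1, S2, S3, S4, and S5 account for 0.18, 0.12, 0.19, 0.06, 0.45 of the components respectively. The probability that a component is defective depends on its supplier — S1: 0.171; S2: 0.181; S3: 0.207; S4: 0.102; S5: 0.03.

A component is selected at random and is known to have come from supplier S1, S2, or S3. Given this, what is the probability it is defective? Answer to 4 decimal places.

0.1874

Let S = {S1, S2, S3}.
P(S) = 0.18 + 0.12 + 0.19 = 0.49.
P(D ∩ S) = 0.171·0.18 + 0.181·0.12 + 0.207·0.19 = 0.03078 + 0.02172 + 0.03933 = 0.09183.
P(D | S) = 0.09183 / 0.49 = 0.187408…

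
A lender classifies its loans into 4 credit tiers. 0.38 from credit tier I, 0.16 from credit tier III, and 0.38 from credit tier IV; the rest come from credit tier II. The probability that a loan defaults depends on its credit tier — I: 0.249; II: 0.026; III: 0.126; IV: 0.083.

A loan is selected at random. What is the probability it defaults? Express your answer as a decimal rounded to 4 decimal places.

P(II) = 1 − (0.38 + 0.16 + 0.38) = 0.08.
P(D) = P(D|I)·P(I) + P(D|II)·P(II) + P(D|III)·P(III) + P(D|IV)·P(IV)
      = 0.249·0.38 + 0.026·0.08 + 0.126·0.16 + 0.083·0.38
      = 0.09462 + 0.00208 + 0.02016 + 0.03154 = 0.1484

P(D) ≈ 0.1484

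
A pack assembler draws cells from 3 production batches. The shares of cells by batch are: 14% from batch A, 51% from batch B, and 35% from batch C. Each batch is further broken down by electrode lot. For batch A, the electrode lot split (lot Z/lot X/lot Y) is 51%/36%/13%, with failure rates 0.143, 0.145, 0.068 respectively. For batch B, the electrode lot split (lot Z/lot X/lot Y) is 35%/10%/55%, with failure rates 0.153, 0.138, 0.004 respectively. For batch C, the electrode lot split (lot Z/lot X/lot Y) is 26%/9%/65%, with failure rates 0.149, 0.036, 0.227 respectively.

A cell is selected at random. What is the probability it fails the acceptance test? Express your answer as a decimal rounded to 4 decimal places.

P(F|A) = 0.51·0.143 + 0.36·0.145 + 0.13·0.068 = 0.07293 + 0.0522 + 0.00884 = 0.13397
P(F|B) = 0.35·0.153 + 0.1·0.138 + 0.55·0.004 = 0.05355 + 0.0138 + 0.0022 = 0.06955
P(F|C) = 0.26·0.149 + 0.09·0.036 + 0.65·0.227 = 0.03874 + 0.00324 + 0.14755 = 0.18953
By total probability over the outer partition,
P(F) = 0.14·0.13397 + 0.51·0.06955 + 0.35·0.18953
      = 0.0187558 + 0.0354705 + 0.0663355 = 0.1205618

P(F) ≈ 0.1206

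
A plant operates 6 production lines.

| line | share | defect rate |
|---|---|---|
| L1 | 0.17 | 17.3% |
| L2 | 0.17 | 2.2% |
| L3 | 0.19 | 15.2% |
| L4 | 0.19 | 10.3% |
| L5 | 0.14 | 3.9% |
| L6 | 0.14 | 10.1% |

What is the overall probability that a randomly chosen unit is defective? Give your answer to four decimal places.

Using total probability over the partition,
P(D) = P(D|L1)·P(L1) + P(D|L2)·P(L2) + P(D|L3)·P(L3) + P(D|L4)·P(L4) + P(D|L5)·P(L5) + P(D|L6)·P(L6)
      = 0.173·0.17 + 0.022·0.17 + 0.152·0.19 + 0.103·0.19 + 0.039·0.14 + 0.101·0.14
      = 0.02941 + 0.00374 + 0.02888 + 0.01957 + 0.00546 + 0.01414 = 0.1012

P(D) ≈ 0.1012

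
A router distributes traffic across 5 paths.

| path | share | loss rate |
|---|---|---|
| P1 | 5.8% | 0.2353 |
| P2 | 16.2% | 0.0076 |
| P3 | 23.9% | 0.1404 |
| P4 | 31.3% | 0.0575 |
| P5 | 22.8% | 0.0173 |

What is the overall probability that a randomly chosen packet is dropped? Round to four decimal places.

Summing over the partition,
P(L) = P(L|P1)·P(P1) + P(L|P2)·P(P2) + P(L|P3)·P(P3) + P(L|P4)·P(P4) + P(L|P5)·P(P5)
      = 0.2353·0.058 + 0.0076·0.162 + 0.1404·0.239 + 0.0575·0.313 + 0.0173·0.228
      = 0.0136474 + 0.0012312 + 0.0335556 + 0.0179975 + 0.0039444 = 0.0703761

P(L) ≈ 0.0704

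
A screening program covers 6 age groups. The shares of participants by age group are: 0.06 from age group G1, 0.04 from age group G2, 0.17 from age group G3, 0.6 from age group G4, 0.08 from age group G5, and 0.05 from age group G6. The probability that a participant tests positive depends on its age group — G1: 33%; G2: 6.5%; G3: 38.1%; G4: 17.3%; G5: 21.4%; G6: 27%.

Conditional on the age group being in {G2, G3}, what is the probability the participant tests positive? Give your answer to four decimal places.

0.3208

Let S = {G2, G3}.
P(S) = 0.04 + 0.17 = 0.21.
P(T ∩ S) = 0.065·0.04 + 0.381·0.17 = 0.0026 + 0.06477 = 0.06737.
P(T | S) = 0.06737 / 0.21 = 0.320810…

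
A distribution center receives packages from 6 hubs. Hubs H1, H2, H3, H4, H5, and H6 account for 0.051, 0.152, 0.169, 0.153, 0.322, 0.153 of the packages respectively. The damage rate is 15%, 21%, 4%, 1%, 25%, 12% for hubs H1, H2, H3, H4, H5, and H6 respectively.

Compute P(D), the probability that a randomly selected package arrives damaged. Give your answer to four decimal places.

By the law of total probability,
P(D) = P(D|H1)·P(H1) + P(D|H2)·P(H2) + P(D|H3)·P(H3) + P(D|H4)·P(H4) + P(D|H5)·P(H5) + P(D|H6)·P(H6)
      = 0.15·0.051 + 0.21·0.152 + 0.04·0.169 + 0.01·0.153 + 0.25·0.322 + 0.12·0.153
      = 0.00765 + 0.03192 + 0.00676 + 0.00153 + 0.0805 + 0.01836 = 0.14672

0.1467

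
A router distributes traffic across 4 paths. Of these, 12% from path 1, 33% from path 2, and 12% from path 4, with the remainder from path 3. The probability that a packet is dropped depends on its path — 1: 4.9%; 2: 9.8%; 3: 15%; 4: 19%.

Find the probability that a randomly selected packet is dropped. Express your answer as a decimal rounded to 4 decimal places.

P(L) ≈ 0.1255

P(3) = 1 − (0.12 + 0.33 + 0.12) = 0.43.
P(L) = P(L|1)·P(1) + P(L|2)·P(2) + P(L|3)·P(3) + P(L|4)·P(4)
      = 0.049·0.12 + 0.098·0.33 + 0.15·0.43 + 0.19·0.12
      = 0.00588 + 0.03234 + 0.0645 + 0.0228 = 0.12552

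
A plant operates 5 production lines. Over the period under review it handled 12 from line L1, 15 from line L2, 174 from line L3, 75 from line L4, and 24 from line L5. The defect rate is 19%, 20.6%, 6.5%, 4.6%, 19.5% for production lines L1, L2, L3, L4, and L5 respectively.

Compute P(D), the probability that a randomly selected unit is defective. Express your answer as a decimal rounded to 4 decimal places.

Total: 12 + 15 + 174 + 75 + 24 = 300.
P(L1) = 12/300 = 0.04. P(L2) = 15/300 = 0.05. P(L3) = 174/300 = 0.58. P(L4) = 75/300 = 0.25. P(L5) = 24/300 = 0.08.
Using total probability over the partition,
P(D) = P(D|L1)·P(L1) + P(D|L2)·P(L2) + P(D|L3)·P(L3) + P(D|L4)·P(L4) + P(D|L5)·P(L5)
      = 0.19·0.04 + 0.206·0.05 + 0.065·0.58 + 0.046·0.25 + 0.195·0.08
      = 0.0076 + 0.0103 + 0.0377 + 0.0115 + 0.0156 = 0.0827

P(D) ≈ 0.0827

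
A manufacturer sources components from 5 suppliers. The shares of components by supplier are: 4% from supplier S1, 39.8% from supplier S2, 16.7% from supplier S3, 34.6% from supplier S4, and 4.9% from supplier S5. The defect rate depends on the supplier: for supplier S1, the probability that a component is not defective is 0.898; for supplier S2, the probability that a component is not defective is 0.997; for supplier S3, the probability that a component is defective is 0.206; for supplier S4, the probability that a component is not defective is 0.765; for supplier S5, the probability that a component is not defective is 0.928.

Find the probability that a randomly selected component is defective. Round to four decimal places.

P(D|S1) = 1 − 0.898 = 0.102.
P(D|S2) = 1 − 0.997 = 0.003.
P(D|S4) = 1 − 0.765 = 0.235.
P(D|S5) = 1 − 0.928 = 0.072.
P(D) = P(D|S1)·P(S1) + P(D|S2)·P(S2) + P(D|S3)·P(S3) + P(D|S4)·P(S4) + P(D|S5)·P(S5)
      = 0.102·0.04 + 0.003·0.398 + 0.206·0.167 + 0.235·0.346 + 0.072·0.049
      = 0.00408 + 0.001194 + 0.034402 + 0.08131 + 0.003528 = 0.124514

0.1245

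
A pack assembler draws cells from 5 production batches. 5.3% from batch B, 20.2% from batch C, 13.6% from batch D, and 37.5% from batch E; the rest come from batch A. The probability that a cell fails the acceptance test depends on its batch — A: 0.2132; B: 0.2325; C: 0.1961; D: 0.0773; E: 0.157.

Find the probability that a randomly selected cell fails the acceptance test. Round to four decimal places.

P(F) ≈ 0.1712

P(A) = 1 − (0.053 + 0.202 + 0.136 + 0.375) = 0.234.
P(F) = P(F|A)·P(A) + P(F|B)·P(B) + P(F|C)·P(C) + P(F|D)·P(D) + P(F|E)·P(E)
      = 0.2132·0.234 + 0.2325·0.053 + 0.1961·0.202 + 0.0773·0.136 + 0.157·0.375
      = 0.0498888 + 0.0123225 + 0.0396122 + 0.0105128 + 0.058875 = 0.1712113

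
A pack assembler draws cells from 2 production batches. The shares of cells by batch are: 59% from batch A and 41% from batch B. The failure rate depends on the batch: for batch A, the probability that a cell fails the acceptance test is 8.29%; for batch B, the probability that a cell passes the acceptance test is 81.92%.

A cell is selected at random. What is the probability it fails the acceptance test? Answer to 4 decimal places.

P(F|B) = 1 − 0.8192 = 0.1808.
Using total probability over the partition,
P(F) = P(F|A)·P(A) + P(F|B)·P(B)
      = 0.0829·0.59 + 0.1808·0.41
      = 0.048911 + 0.074128 = 0.123039

P(F) ≈ 0.1230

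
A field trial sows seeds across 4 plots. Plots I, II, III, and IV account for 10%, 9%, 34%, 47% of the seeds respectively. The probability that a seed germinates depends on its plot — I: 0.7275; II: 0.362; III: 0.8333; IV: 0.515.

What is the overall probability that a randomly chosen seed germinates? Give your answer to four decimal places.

0.6307

P(G) = P(G|I)·P(I) + P(G|II)·P(II) + P(G|III)·P(III) + P(G|IV)·P(IV)
      = 0.7275·0.1 + 0.362·0.09 + 0.8333·0.34 + 0.515·0.47
      = 0.07275 + 0.03258 + 0.283322 + 0.24205 = 0.630702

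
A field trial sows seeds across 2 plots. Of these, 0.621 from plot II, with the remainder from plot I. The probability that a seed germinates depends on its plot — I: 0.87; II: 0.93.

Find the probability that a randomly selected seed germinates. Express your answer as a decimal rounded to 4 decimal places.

0.9073

P(I) = 1 − (0.621) = 0.379.
Using total probability over the partition,
P(G) = P(G|I)·P(I) + P(G|II)·P(II)
      = 0.87·0.379 + 0.93·0.621
      = 0.32973 + 0.57753 = 0.90726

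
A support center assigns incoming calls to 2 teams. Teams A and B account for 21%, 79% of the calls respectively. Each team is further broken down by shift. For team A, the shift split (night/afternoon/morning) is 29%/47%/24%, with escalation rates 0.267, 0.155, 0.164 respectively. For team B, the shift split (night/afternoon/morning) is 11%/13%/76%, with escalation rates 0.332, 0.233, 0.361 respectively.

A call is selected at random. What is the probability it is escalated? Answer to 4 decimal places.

0.3093

P(E|A) = 0.29·0.267 + 0.47·0.155 + 0.24·0.164 = 0.07743 + 0.07285 + 0.03936 = 0.18964
P(E|B) = 0.11·0.332 + 0.13·0.233 + 0.76·0.361 = 0.03652 + 0.03029 + 0.27436 = 0.34117
By total probability over the outer partition,
P(E) = 0.21·0.18964 + 0.79·0.34117
      = 0.0398244 + 0.2695243 = 0.3093487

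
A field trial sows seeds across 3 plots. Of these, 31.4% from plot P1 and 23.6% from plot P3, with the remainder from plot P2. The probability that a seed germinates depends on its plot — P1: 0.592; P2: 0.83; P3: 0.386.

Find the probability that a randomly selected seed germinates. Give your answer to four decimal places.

P(P2) = 1 − (0.314 + 0.236) = 0.45.
P(G) = P(G|P1)·P(P1) + P(G|P2)·P(P2) + P(G|P3)·P(P3)
      = 0.592·0.314 + 0.83·0.45 + 0.386·0.236
      = 0.185888 + 0.3735 + 0.091096 = 0.650484

P(G) ≈ 0.6505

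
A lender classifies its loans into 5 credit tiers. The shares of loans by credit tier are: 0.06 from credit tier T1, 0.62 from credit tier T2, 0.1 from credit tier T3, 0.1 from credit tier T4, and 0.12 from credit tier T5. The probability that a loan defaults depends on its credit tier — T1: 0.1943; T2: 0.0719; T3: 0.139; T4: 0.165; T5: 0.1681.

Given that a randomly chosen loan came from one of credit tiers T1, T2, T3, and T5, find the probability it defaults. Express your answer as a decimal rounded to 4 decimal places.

P(D|S) ≈ 0.1003

Let S = {T1, T2, T3, T5}.
P(S) = 0.06 + 0.62 + 0.1 + 0.12 = 0.9.
P(D ∩ S) = 0.1943·0.06 + 0.0719·0.62 + 0.139·0.1 + 0.1681·0.12 = 0.011658 + 0.044578 + 0.0139 + 0.020172 = 0.090308.
P(D | S) = 0.090308 / 0.9 = 0.100342…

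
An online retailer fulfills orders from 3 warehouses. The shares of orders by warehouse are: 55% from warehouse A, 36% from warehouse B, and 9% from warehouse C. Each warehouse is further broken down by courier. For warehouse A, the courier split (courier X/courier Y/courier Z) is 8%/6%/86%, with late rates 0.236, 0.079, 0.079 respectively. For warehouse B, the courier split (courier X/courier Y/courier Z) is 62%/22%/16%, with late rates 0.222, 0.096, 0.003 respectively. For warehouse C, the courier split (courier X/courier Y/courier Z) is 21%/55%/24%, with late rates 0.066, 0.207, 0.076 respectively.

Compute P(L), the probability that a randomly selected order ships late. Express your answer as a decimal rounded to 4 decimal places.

0.1208

P(L|A) = 0.08·0.236 + 0.06·0.079 + 0.86·0.079 = 0.01888 + 0.00474 + 0.06794 = 0.09156
P(L|B) = 0.62·0.222 + 0.22·0.096 + 0.16·0.003 = 0.13764 + 0.02112 + 0.00048 = 0.15924
P(L|C) = 0.21·0.066 + 0.55·0.207 + 0.24·0.076 = 0.01386 + 0.11385 + 0.01824 = 0.14595
Then overall,
P(L) = 0.55·0.09156 + 0.36·0.15924 + 0.09·0.14595
      = 0.050358 + 0.0573264 + 0.0131355 = 0.1208199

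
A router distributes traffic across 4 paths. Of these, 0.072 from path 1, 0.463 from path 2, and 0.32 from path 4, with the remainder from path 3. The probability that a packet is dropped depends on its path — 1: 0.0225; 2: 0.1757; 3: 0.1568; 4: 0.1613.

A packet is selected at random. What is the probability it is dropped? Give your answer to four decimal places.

P(L) ≈ 0.1573

P(3) = 1 − (0.072 + 0.463 + 0.32) = 0.145.
P(L) = P(L|1)·P(1) + P(L|2)·P(2) + P(L|3)·P(3) + P(L|4)·P(4)
      = 0.0225·0.072 + 0.1757·0.463 + 0.1568·0.145 + 0.1613·0.32
      = 0.00162 + 0.0813491 + 0.022736 + 0.051616 = 0.1573211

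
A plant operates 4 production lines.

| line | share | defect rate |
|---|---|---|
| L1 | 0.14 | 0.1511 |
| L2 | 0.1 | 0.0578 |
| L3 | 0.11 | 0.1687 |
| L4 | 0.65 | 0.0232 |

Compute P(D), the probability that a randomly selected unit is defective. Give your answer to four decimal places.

P(D) ≈ 0.0606

P(D) = P(D|L1)·P(L1) + P(D|L2)·P(L2) + P(D|L3)·P(L3) + P(D|L4)·P(L4)
      = 0.1511·0.14 + 0.0578·0.1 + 0.1687·0.11 + 0.0232·0.65
      = 0.021154 + 0.00578 + 0.018557 + 0.01508 = 0.060571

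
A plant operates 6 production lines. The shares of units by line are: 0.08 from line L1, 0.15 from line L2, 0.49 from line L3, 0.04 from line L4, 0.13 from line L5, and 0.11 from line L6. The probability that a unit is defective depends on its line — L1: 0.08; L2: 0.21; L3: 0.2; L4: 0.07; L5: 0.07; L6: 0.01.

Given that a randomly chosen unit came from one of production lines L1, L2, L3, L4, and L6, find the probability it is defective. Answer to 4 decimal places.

0.1607

Let S = {L1, L2, L3, L4, L6}.
P(S) = 0.08 + 0.15 + 0.49 + 0.04 + 0.11 = 0.87.
P(D ∩ S) = 0.08·0.08 + 0.21·0.15 + 0.2·0.49 + 0.07·0.04 + 0.01·0.11 = 0.0064 + 0.0315 + 0.098 + 0.0028 + 0.0011 = 0.1398.
P(D | S) = 0.1398 / 0.87 = 0.160690…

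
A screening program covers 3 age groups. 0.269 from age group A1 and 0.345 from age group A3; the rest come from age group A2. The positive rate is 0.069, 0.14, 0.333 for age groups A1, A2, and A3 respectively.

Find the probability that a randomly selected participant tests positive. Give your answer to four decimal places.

P(T) ≈ 0.1875

P(A2) = 1 − (0.269 + 0.345) = 0.386.
P(T) = P(T|A1)·P(A1) + P(T|A2)·P(A2) + P(T|A3)·P(A3)
      = 0.069·0.269 + 0.14·0.386 + 0.333·0.345
      = 0.018561 + 0.05404 + 0.114885 = 0.187486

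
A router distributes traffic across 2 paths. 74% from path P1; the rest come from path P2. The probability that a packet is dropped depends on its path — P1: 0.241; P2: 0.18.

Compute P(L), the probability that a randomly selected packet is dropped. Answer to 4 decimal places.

P(P2) = 1 − (0.74) = 0.26.
By the law of total probability,
P(L) = P(L|P1)·P(P1) + P(L|P2)·P(P2)
      = 0.241·0.74 + 0.18·0.26
      = 0.17834 + 0.0468 = 0.22514

0.2251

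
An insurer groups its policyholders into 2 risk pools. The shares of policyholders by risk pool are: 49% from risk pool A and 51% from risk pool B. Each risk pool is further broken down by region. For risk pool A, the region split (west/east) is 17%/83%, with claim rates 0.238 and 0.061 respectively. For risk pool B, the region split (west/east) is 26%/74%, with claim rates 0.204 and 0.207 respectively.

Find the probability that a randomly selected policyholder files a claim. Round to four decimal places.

P(C) ≈ 0.1498

P(C|A) = 0.17·0.238 + 0.83·0.061 = 0.04046 + 0.05063 = 0.09109
P(C|B) = 0.26·0.204 + 0.74·0.207 = 0.05304 + 0.15318 = 0.20622
Then overall,
P(C) = 0.49·0.09109 + 0.51·0.20622
      = 0.0446341 + 0.1051722 = 0.1498063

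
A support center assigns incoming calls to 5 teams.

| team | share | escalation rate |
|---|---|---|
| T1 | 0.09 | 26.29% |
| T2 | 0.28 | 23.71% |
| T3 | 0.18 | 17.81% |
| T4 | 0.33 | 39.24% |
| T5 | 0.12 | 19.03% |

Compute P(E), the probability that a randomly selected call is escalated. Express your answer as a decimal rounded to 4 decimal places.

P(E) ≈ 0.2744

P(E) = P(E|T1)·P(T1) + P(E|T2)·P(T2) + P(E|T3)·P(T3) + P(E|T4)·P(T4) + P(E|T5)·P(T5)
      = 0.2629·0.09 + 0.2371·0.28 + 0.1781·0.18 + 0.3924·0.33 + 0.1903·0.12
      = 0.023661 + 0.066388 + 0.032058 + 0.129492 + 0.022836 = 0.274435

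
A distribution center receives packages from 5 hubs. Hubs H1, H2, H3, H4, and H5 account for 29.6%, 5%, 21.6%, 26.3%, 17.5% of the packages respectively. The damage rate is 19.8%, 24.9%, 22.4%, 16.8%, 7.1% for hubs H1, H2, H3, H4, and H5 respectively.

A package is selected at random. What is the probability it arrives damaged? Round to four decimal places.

P(D) = P(D|H1)·P(H1) + P(D|H2)·P(H2) + P(D|H3)·P(H3) + P(D|H4)·P(H4) + P(D|H5)·P(H5)
      = 0.198·0.296 + 0.249·0.05 + 0.224·0.216 + 0.168·0.263 + 0.071·0.175
      = 0.058608 + 0.01245 + 0.048384 + 0.044184 + 0.012425 = 0.176051

0.1761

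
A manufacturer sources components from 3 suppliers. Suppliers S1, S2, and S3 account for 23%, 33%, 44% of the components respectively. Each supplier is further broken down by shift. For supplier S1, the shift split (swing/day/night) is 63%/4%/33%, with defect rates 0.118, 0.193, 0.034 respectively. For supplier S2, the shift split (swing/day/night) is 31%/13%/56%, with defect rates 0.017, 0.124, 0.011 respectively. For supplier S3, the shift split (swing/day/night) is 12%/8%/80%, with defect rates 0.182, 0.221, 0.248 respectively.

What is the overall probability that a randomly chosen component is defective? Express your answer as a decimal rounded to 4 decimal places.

P(D|S1) = 0.63·0.118 + 0.04·0.193 + 0.33·0.034 = 0.07434 + 0.00772 + 0.01122 = 0.09328
P(D|S2) = 0.31·0.017 + 0.13·0.124 + 0.56·0.011 = 0.00527 + 0.01612 + 0.00616 = 0.02755
P(D|S3) = 0.12·0.182 + 0.08·0.221 + 0.8·0.248 = 0.02184 + 0.01768 + 0.1984 = 0.23792
Then overall,
P(D) = 0.23·0.09328 + 0.33·0.02755 + 0.44·0.23792
      = 0.0214544 + 0.0090915 + 0.1046848 = 0.1352307

0.1352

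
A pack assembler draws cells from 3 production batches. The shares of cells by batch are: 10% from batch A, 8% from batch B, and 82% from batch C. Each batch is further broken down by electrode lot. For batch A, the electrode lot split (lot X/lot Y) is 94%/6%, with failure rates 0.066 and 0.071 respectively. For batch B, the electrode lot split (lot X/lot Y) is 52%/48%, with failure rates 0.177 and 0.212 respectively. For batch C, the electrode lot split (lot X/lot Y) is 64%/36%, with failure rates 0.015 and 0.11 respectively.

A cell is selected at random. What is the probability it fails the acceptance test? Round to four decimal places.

P(F) ≈ 0.0625

P(F|A) = 0.94·0.066 + 0.06·0.071 = 0.06204 + 0.00426 = 0.0663
P(F|B) = 0.52·0.177 + 0.48·0.212 = 0.09204 + 0.10176 = 0.1938
P(F|C) = 0.64·0.015 + 0.36·0.11 = 0.0096 + 0.0396 = 0.0492
By total probability over the outer partition,
P(F) = 0.1·0.0663 + 0.08·0.1938 + 0.82·0.0492
      = 0.00663 + 0.015504 + 0.040344 = 0.062478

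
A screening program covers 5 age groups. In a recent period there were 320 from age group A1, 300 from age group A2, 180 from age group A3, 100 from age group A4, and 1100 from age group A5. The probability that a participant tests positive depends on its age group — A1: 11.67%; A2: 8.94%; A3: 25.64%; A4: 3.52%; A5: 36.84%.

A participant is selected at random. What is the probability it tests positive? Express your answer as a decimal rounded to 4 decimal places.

Total: 320 + 300 + 180 + 100 + 1100 = 2000.
P(A1) = 320/2000 = 0.16. P(A2) = 300/2000 = 0.15. P(A3) = 180/2000 = 0.09. P(A4) = 100/2000 = 0.05. P(A5) = 1100/2000 = 0.55.
Summing over the partition,
P(T) = P(T|A1)·P(A1) + P(T|A2)·P(A2) + P(T|A3)·P(A3) + P(T|A4)·P(A4) + P(T|A5)·P(A5)
      = 0.1167·0.16 + 0.0894·0.15 + 0.2564·0.09 + 0.0352·0.05 + 0.3684·0.55
      = 0.018672 + 0.01341 + 0.023076 + 0.00176 + 0.20262 = 0.259538

P(T) ≈ 0.2595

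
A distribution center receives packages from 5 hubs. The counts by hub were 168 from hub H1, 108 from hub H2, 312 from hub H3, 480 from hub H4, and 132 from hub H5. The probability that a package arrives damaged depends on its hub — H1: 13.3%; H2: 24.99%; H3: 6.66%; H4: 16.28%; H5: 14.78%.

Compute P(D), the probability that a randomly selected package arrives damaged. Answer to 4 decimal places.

Total: 168 + 108 + 312 + 480 + 132 = 1200.
P(H1) = 168/1200 = 0.14. P(H2) = 108/1200 = 0.09. P(H3) = 312/1200 = 0.26. P(H4) = 480/1200 = 0.4. P(H5) = 132/1200 = 0.11.
Using total probability over the partition,
P(D) = P(D|H1)·P(H1) + P(D|H2)·P(H2) + P(D|H3)·P(H3) + P(D|H4)·P(H4) + P(D|H5)·P(H5)
      = 0.133·0.14 + 0.2499·0.09 + 0.0666·0.26 + 0.1628·0.4 + 0.1478·0.11
      = 0.01862 + 0.022491 + 0.017316 + 0.06512 + 0.016258 = 0.139805

P(D) ≈ 0.1398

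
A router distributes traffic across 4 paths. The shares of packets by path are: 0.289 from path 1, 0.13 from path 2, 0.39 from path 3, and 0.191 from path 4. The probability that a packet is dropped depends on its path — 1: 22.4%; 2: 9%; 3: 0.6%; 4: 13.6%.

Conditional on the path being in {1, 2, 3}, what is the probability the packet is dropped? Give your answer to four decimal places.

P(L|S) ≈ 0.0974

Let S = {1, 2, 3}.
P(S) = 0.289 + 0.13 + 0.39 = 0.809.
P(L ∩ S) = 0.224·0.289 + 0.09·0.13 + 0.006·0.39 = 0.064736 + 0.0117 + 0.00234 = 0.078776.
P(L | S) = 0.078776 / 0.809 = 0.097375…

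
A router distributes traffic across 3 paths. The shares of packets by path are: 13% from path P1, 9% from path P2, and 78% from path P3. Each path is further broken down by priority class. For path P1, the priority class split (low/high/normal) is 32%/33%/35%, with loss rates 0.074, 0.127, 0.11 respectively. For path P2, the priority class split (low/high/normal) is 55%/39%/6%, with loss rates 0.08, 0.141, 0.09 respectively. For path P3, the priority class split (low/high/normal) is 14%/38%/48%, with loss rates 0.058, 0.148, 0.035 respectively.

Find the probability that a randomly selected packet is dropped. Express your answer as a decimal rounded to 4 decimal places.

P(L) ≈ 0.0862

P(L|P1) = 0.32·0.074 + 0.33·0.127 + 0.35·0.11 = 0.02368 + 0.04191 + 0.0385 = 0.10409
P(L|P2) = 0.55·0.08 + 0.39·0.141 + 0.06·0.09 = 0.044 + 0.05499 + 0.0054 = 0.10439
P(L|P3) = 0.14·0.058 + 0.38·0.148 + 0.48·0.035 = 0.00812 + 0.05624 + 0.0168 = 0.08116
Then overall,
P(L) = 0.13·0.10409 + 0.09·0.10439 + 0.78·0.08116
      = 0.0135317 + 0.0093951 + 0.0633048 = 0.0862316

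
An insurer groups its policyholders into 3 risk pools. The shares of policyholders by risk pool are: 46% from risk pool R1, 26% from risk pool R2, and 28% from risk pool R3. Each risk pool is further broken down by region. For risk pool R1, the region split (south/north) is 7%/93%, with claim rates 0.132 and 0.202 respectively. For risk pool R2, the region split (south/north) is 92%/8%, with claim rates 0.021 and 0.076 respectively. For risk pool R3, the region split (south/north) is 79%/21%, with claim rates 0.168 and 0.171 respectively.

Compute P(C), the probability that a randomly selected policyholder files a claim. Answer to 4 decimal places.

0.1445

P(C|R1) = 0.07·0.132 + 0.93·0.202 = 0.00924 + 0.18786 = 0.1971
P(C|R2) = 0.92·0.021 + 0.08·0.076 = 0.01932 + 0.00608 = 0.0254
P(C|R3) = 0.79·0.168 + 0.21·0.171 = 0.13272 + 0.03591 = 0.16863
Then overall,
P(C) = 0.46·0.1971 + 0.26·0.0254 + 0.28·0.16863
      = 0.090666 + 0.006604 + 0.0472164 = 0.1444864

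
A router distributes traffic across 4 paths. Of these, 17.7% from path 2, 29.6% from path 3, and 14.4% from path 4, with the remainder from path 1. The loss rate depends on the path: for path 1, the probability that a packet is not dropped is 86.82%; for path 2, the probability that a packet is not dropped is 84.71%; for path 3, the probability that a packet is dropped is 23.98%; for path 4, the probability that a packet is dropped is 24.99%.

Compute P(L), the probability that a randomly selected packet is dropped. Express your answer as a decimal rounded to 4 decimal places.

P(1) = 1 − (0.177 + 0.296 + 0.144) = 0.383.
P(L|1) = 1 − 0.8682 = 0.1318.
P(L|2) = 1 − 0.8471 = 0.1529.
P(L) = P(L|1)·P(1) + P(L|2)·P(2) + P(L|3)·P(3) + P(L|4)·P(4)
      = 0.1318·0.383 + 0.1529·0.177 + 0.2398·0.296 + 0.2499·0.144
      = 0.0504794 + 0.0270633 + 0.0709808 + 0.0359856 = 0.1845091

P(L) ≈ 0.1845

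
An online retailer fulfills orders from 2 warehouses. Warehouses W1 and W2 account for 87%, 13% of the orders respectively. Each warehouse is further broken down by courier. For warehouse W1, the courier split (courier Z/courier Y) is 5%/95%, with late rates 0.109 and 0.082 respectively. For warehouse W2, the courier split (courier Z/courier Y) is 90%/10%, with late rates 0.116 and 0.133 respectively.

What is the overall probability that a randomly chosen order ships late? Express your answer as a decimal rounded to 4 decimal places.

P(L|W1) = 0.05·0.109 + 0.95·0.082 = 0.00545 + 0.0779 = 0.08335
P(L|W2) = 0.9·0.116 + 0.1·0.133 = 0.1044 + 0.0133 = 0.1177
Then overall,
P(L) = 0.87·0.08335 + 0.13·0.1177
      = 0.0725145 + 0.015301 = 0.0878155

0.0878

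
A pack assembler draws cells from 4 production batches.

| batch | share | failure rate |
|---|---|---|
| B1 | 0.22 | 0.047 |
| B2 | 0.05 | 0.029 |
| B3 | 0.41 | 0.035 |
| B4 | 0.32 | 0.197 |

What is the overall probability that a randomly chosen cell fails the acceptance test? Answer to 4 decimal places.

0.0892

P(F) = P(F|B1)·P(B1) + P(F|B2)·P(B2) + P(F|B3)·P(B3) + P(F|B4)·P(B4)
      = 0.047·0.22 + 0.029·0.05 + 0.035·0.41 + 0.197·0.32
      = 0.01034 + 0.00145 + 0.01435 + 0.06304 = 0.08918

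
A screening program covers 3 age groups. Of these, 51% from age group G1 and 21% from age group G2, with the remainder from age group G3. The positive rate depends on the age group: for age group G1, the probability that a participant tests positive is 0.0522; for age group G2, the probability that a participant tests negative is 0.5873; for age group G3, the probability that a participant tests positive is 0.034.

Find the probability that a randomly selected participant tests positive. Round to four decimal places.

P(T) ≈ 0.1228

P(G3) = 1 − (0.51 + 0.21) = 0.28.
P(T|G2) = 1 − 0.5873 = 0.4127.
P(T) = P(T|G1)·P(G1) + P(T|G2)·P(G2) + P(T|G3)·P(G3)
      = 0.0522·0.51 + 0.4127·0.21 + 0.034·0.28
      = 0.026622 + 0.086667 + 0.00952 = 0.122809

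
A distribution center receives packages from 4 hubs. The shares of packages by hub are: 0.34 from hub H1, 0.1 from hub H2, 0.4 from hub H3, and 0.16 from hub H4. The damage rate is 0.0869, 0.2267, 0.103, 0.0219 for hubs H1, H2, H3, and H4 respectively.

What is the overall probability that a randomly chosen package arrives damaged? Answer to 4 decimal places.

P(D) ≈ 0.0969

P(D) = P(D|H1)·P(H1) + P(D|H2)·P(H2) + P(D|H3)·P(H3) + P(D|H4)·P(H4)
      = 0.0869·0.34 + 0.2267·0.1 + 0.103·0.4 + 0.0219·0.16
      = 0.029546 + 0.02267 + 0.0412 + 0.003504 = 0.09692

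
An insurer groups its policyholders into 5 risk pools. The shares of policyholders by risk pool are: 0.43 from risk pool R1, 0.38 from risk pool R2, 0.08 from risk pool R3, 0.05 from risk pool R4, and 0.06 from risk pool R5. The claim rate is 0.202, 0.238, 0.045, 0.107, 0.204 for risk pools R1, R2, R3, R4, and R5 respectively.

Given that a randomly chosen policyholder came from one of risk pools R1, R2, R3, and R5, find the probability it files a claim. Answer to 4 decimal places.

Let S = {R1, R2, R3, R5}.
P(S) = 0.43 + 0.38 + 0.08 + 0.06 = 0.95.
P(C ∩ S) = 0.202·0.43 + 0.238·0.38 + 0.045·0.08 + 0.204·0.06 = 0.08686 + 0.09044 + 0.0036 + 0.01224 = 0.19314.
P(C | S) = 0.19314 / 0.95 = 0.203305…

0.2033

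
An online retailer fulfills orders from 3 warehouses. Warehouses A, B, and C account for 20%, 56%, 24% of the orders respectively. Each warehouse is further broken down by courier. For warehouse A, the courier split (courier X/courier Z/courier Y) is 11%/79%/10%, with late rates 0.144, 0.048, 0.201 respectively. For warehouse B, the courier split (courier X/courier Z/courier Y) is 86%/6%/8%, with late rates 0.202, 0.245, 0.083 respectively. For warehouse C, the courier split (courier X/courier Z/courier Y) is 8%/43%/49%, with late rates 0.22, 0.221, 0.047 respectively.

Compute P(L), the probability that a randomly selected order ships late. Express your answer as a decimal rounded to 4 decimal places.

P(L) ≈ 0.1566

P(L|A) = 0.11·0.144 + 0.79·0.048 + 0.1·0.201 = 0.01584 + 0.03792 + 0.0201 = 0.07386
P(L|B) = 0.86·0.202 + 0.06·0.245 + 0.08·0.083 = 0.17372 + 0.0147 + 0.00664 = 0.19506
P(L|C) = 0.08·0.22 + 0.43·0.221 + 0.49·0.047 = 0.0176 + 0.09503 + 0.02303 = 0.13566
Then overall,
P(L) = 0.2·0.07386 + 0.56·0.19506 + 0.24·0.13566
      = 0.014772 + 0.1092336 + 0.0325584 = 0.156564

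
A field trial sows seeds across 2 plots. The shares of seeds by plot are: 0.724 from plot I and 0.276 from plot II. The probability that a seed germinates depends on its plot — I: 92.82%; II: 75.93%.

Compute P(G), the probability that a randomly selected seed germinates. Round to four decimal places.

Using total probability over the partition,
P(G) = P(G|I)·P(I) + P(G|II)·P(II)
      = 0.9282·0.724 + 0.7593·0.276
      = 0.6720168 + 0.2095668 = 0.8815836

P(G) ≈ 0.8816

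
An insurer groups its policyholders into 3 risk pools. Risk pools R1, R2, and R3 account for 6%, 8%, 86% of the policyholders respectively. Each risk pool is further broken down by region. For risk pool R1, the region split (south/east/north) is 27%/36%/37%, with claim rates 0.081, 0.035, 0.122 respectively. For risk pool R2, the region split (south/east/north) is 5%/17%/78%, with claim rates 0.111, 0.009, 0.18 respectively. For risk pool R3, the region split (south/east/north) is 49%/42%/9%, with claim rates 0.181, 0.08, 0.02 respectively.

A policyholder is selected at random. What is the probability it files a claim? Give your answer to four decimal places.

P(C|R1) = 0.27·0.081 + 0.36·0.035 + 0.37·0.122 = 0.02187 + 0.0126 + 0.04514 = 0.07961
P(C|R2) = 0.05·0.111 + 0.17·0.009 + 0.78·0.18 = 0.00555 + 0.00153 + 0.1404 = 0.14748
P(C|R3) = 0.49·0.181 + 0.42·0.08 + 0.09·0.02 = 0.08869 + 0.0336 + 0.0018 = 0.12409
Then overall,
P(C) = 0.06·0.07961 + 0.08·0.14748 + 0.86·0.12409
      = 0.0047766 + 0.0117984 + 0.1067174 = 0.1232924

P(C) ≈ 0.1233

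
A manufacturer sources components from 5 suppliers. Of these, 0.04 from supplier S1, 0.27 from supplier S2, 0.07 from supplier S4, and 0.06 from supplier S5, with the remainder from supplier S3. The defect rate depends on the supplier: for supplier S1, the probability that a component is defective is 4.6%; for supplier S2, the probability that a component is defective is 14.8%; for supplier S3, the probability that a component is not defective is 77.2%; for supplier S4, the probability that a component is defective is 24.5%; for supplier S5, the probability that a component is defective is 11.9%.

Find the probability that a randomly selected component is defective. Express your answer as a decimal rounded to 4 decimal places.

P(S3) = 1 − (0.04 + 0.27 + 0.07 + 0.06) = 0.56.
P(D|S3) = 1 − 0.772 = 0.228.
Summing over the partition,
P(D) = P(D|S1)·P(S1) + P(D|S2)·P(S2) + P(D|S3)·P(S3) + P(D|S4)·P(S4) + P(D|S5)·P(S5)
      = 0.046·0.04 + 0.148·0.27 + 0.228·0.56 + 0.245·0.07 + 0.119·0.06
      = 0.00184 + 0.03996 + 0.12768 + 0.01715 + 0.00714 = 0.19377

P(D) ≈ 0.1938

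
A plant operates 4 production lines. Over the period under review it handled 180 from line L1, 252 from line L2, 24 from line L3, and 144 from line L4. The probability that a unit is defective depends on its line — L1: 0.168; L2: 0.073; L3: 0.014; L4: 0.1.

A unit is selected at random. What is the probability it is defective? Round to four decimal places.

Total: 180 + 252 + 24 + 144 = 600.
P(L1) = 180/600 = 0.3. P(L2) = 252/600 = 0.42. P(L3) = 24/600 = 0.04. P(L4) = 144/600 = 0.24.
Using total probability over the partition,
P(D) = P(D|L1)·P(L1) + P(D|L2)·P(L2) + P(D|L3)·P(L3) + P(D|L4)·P(L4)
      = 0.168·0.3 + 0.073·0.42 + 0.014·0.04 + 0.1·0.24
      = 0.0504 + 0.03066 + 0.00056 + 0.024 = 0.10562

0.1056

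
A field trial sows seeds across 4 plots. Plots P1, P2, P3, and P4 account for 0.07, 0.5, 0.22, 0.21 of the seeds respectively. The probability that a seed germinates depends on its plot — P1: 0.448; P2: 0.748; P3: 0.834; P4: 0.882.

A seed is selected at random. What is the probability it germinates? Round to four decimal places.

P(G) ≈ 0.7741

By the law of total probability,
P(G) = P(G|P1)·P(P1) + P(G|P2)·P(P2) + P(G|P3)·P(P3) + P(G|P4)·P(P4)
      = 0.448·0.07 + 0.748·0.5 + 0.834·0.22 + 0.882·0.21
      = 0.03136 + 0.374 + 0.18348 + 0.18522 = 0.77406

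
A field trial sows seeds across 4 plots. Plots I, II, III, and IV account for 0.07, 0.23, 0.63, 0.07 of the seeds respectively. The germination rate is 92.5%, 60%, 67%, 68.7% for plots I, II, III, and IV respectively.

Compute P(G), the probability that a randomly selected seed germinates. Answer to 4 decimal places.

P(G) ≈ 0.6729

P(G) = P(G|I)·P(I) + P(G|II)·P(II) + P(G|III)·P(III) + P(G|IV)·P(IV)
      = 0.925·0.07 + 0.6·0.23 + 0.67·0.63 + 0.687·0.07
      = 0.06475 + 0.138 + 0.4221 + 0.04809 = 0.67294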